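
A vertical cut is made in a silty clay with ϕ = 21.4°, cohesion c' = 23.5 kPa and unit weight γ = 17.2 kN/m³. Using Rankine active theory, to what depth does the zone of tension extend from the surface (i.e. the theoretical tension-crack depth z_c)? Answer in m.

4.01 m

K_a = tan²(45° − 21.4°/2) = 0.4653; √K_a = 0.6822.
The active pressure is zero where K_a γ z = 2c√K_a, so z_c = 2c/(γ√K_a) = 2×23.5/(17.2×0.6822) = 4.006 m.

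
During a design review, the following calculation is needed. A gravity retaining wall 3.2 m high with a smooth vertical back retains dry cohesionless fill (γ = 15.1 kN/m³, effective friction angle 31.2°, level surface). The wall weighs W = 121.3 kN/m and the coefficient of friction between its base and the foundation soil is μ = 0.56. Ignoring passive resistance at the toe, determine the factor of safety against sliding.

K_a = tan²(45° − 31.2°/2) = 0.3175.
P_a = ½K_aγH² = 0.5×0.3175×15.1×3.2² = 24.55 kN/m, acting at H/3 = 1.067 m above the base.
FS_sliding = μW / P_a = 0.56×121.3 / 24.55 = 2.767.

2.77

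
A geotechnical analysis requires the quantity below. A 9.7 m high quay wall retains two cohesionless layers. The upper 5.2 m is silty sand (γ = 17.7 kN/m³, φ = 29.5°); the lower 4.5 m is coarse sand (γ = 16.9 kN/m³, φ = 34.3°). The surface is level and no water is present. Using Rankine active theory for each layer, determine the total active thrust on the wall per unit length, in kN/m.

K_a1 = tan²(45°−29.5°/2) = 0.3401; K_a2 = tan²(45°−34.3°/2) = 0.2792.
Layer 1: σ at base = K_a1 γ₁ h₁ = 31.30 kPa; P₁ = ½×31.30×5.2 = 81.39.
Layer 2: σ_v at top = γ₁h₁ = 92.04; σ_h top = K_a2×92.04 = 25.69; σ_h base = K_a2×(92.04+16.9×4.5) = 46.92.
P₂ = ½(25.69+46.92)×4.5 = 163.4. Total P_a = 81.39+163.4 = 244.8 kN/m.

245 kN/m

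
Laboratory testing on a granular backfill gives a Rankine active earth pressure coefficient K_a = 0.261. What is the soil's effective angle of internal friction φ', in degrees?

K_a = tan²(45° − φ/2) ⇒ 45° − φ/2 = arctan(√0.261) = 27.06°.
φ = 2(45° − 27.06°) = 35.88°.

35.9°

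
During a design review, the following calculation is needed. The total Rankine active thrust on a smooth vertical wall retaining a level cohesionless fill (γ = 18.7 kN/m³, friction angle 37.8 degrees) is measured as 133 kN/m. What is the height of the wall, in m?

K_a = 0.2400. P_a = ½ K_a γ H² ⇒ H = √(2P_a/(K_a γ)).
H = √(2×133/(0.2400×18.7)) = 7.699 m.

7.70 m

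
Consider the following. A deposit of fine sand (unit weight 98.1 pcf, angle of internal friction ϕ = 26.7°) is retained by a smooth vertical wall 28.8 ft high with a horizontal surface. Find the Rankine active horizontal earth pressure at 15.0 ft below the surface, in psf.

K_a = (1 − sin φ)/(1 + sin φ) = 0.3800.
σ_h = K_a γ z = 0.3800 × 98.1 × 15.0 = 559.1 psf.

559 psf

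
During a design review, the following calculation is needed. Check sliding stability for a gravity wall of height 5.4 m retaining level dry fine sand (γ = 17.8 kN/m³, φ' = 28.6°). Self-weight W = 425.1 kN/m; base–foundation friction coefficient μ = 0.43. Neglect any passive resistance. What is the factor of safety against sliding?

K_a = tan²(45° − 28.6°/2) = 0.3525.
P_a = ½K_aγH² = 0.5×0.3525×17.8×5.4² = 91.49 kN/m, acting at H/3 = 1.800 m above the base.
FS_sliding = μW / P_a = 0.43×425.1 / 91.49 = 1.998.

2.00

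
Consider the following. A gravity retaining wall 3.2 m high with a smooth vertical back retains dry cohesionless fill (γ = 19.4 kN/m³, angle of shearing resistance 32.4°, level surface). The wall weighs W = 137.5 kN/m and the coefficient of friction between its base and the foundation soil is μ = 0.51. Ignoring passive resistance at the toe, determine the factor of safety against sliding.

2.34

K_a = tan²(45° − 32.4°/2) = 0.3022.
P_a = ½K_aγH² = 0.5×0.3022×19.4×3.2² = 30.02 kN/m, acting at H/3 = 1.067 m above the base.
FS_sliding = μW / P_a = 0.51×137.5 / 30.02 = 2.336.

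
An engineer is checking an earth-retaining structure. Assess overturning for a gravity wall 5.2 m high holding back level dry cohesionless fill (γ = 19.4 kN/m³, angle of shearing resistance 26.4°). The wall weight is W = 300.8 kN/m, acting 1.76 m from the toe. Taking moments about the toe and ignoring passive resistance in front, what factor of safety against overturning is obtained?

3.03

K_a = tan²(45° − 26.4°/2) = 0.3844.
P_a = ½K_aγH² = 0.5×0.3844×19.4×5.2² = 100.8 kN/m, acting at H/3 = 1.733 m above the base.
Overturning moment M_o = P_a × H/3 = 100.8 × 1.733 = 174.8.
Resisting moment M_r = W × 1.76 = 300.8 × 1.76 = 529.4.
FS_overturning = M_r/M_o = 529.4/174.8 = 3.029.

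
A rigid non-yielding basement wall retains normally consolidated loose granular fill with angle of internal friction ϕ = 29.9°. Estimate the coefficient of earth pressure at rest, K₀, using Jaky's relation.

K₀ = 1 − sin φ' = 1 − sin 29.9° = 0.5015.

0.502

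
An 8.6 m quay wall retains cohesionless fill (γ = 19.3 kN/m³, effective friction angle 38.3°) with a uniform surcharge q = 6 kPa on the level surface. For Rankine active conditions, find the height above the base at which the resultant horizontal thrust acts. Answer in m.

2.96 m

K_a = 0.2347.
Triangular part P₁ = ½K_aγH² = 167.5 at H/3 = 2.867 m; rectangular part P₂ = K_a q H = 12.11 at H/2 = 4.300 m.
ȳ = (P₁·2.867 + P₂·4.300)/(P₁+P₂) = 2.963 m.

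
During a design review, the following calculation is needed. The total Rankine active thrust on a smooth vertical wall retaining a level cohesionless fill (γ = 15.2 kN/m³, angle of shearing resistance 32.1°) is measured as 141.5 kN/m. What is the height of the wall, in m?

K_a = 0.3060. P_a = ½ K_a γ H² ⇒ H = √(2P_a/(K_a γ)).
H = √(2×141.5/(0.3060×15.2)) = 7.800 m.

7.80 m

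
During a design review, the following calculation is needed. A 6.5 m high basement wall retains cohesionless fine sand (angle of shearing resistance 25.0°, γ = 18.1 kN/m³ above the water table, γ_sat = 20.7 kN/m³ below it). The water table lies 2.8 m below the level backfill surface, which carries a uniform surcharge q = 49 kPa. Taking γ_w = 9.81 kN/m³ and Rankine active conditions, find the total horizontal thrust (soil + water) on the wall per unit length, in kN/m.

332 kN/m

K_a = tan²(45° − φ/2) = 0.4059.
γ' = 20.7 − 9.81 = 10.89 kN/m³. h₂ = H − d_w = 3.7 m.
σ'_h: at surface K_a·q = 19.89; at WT K_a(q+γd_w) = 40.46; at base K_a(q+γd_w+γ'h₂) = 56.81 kPa.
P₁ = ½(19.89+40.46)×2.8 = 84.48; P₂ = ½(40.46+56.81)×3.7 = 179.9; P_w = ½γ_w h₂² = 67.15.
Total = 84.48+179.9+67.15 = 331.6 kN/m.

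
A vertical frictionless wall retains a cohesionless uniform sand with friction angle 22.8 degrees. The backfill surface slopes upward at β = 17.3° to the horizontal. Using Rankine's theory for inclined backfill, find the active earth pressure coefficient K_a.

0.560

K_a = cos β · (cos β − √(cos²β − cos²φ)) / (cos β + √(cos²β − cos²φ)).
cos β = 0.9548, cos φ = 0.9219, √(cos²β − cos²φ) = 0.2485.
K_a = 0.9548 × (0.9548 − 0.2485)/(0.9548 + 0.2485) = 0.5604.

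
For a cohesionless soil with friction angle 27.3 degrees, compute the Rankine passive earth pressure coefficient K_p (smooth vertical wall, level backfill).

2.69

K_p = (1 + sin φ)/(1 − sin φ) = tan²(45° + 27.3°/2) = 2.694.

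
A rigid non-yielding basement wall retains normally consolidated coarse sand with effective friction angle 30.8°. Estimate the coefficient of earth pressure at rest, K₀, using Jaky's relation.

0.488

K₀ = 1 − sin φ' = 1 − sin 30.8° = 0.4880.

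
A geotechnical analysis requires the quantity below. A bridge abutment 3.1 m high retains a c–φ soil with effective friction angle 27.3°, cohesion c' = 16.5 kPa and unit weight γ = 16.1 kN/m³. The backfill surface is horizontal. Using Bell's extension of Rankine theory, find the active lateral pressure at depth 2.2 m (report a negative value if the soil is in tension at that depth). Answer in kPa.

K_a = (1 − sin φ)/(1 + sin φ) = 0.3711.
σ_a = K_a γ z − 2c√K_a = 0.3711×16.1×2.2 − 2×16.5×0.6092 = -6.958 kPa.

-6.96 kPa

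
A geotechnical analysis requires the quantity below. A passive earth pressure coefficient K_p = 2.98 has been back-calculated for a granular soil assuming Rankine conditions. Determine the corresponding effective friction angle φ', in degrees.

K_p = (1+sin φ)/(1−sin φ) ⇒ sin φ = (K_p − 1)/(K_p + 1) = 0.4975.
φ = arcsin(0.4975) = 29.83°.

29.8°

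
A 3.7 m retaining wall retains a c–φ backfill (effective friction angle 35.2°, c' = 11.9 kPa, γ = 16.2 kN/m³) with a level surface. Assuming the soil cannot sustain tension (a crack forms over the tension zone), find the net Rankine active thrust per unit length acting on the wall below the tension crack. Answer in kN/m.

1.63 kN/m

K_a = 0.2687; √K_a = 0.5184.
Tension-crack depth z_c = 2c/(γ√K_a) = 2×11.9/(16.2×0.5184) = 2.834 m.
σ_a at base = K_a γ H − 2c√K_a = 0.2687×16.2×3.7 − 2×11.9×0.5184 = 3.768 kPa.
P_a = ½ × 3.768 × (H − z_c) = 0.5×3.768×0.8657 = 1.631 kN/m.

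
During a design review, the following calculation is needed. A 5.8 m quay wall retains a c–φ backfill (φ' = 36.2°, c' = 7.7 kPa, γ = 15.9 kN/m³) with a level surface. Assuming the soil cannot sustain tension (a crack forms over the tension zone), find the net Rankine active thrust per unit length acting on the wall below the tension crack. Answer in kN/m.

31.0 kN/m

K_a = 0.2574; √K_a = 0.5073.
Tension-crack depth z_c = 2c/(γ√K_a) = 2×7.7/(15.9×0.5073) = 1.909 m.
σ_a at base = K_a γ H − 2c√K_a = 0.2574×15.9×5.8 − 2×7.7×0.5073 = 15.92 kPa.
P_a = ½ × 15.92 × (H − z_c) = 0.5×15.92×3.891 = 30.98 kN/m.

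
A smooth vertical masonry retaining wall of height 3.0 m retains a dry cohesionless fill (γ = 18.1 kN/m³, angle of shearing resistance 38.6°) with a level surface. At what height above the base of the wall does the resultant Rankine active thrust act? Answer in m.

K_a = 0.2316.
The pressure distribution is triangular, so the resultant acts at H/3 above the base = 3.0/3 = 1.000 m.

1.00 m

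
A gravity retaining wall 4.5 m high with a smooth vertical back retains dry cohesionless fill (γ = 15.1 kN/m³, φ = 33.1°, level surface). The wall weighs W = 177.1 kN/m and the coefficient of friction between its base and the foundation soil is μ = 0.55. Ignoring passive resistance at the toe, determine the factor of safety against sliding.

2.17

K_a = tan²(45° − 33.1°/2) = 0.2936.
P_a = ½K_aγH² = 0.5×0.2936×15.1×4.5² = 44.88 kN/m, acting at H/3 = 1.500 m above the base.
FS_sliding = μW / P_a = 0.55×177.1 / 44.88 = 2.170.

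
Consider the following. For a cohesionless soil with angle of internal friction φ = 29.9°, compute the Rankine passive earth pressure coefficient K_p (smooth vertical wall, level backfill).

K_p = (1 + sin φ)/(1 − sin φ) = tan²(45° + 29.9°/2) = 2.988.

2.99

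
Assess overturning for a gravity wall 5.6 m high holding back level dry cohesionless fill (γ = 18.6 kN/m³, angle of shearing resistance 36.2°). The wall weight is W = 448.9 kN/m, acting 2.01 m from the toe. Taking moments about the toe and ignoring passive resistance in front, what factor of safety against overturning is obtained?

6.44

K_a = tan²(45° − 36.2°/2) = 0.2574.
P_a = ½K_aγH² = 0.5×0.2574×18.6×5.6² = 75.07 kN/m, acting at H/3 = 1.867 m above the base.
Overturning moment M_o = P_a × H/3 = 75.07 × 1.867 = 140.1.
Resisting moment M_r = W × 2.01 = 448.9 × 2.01 = 902.3.
FS_overturning = M_r/M_o = 902.3/140.1 = 6.439.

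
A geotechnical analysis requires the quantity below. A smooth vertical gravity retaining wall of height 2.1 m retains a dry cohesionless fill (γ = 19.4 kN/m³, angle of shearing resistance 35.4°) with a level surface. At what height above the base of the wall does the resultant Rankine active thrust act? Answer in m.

K_a = 0.2664.
The pressure distribution is triangular, so the resultant acts at H/3 above the base = 2.1/3 = 0.7000 m.

0.700 m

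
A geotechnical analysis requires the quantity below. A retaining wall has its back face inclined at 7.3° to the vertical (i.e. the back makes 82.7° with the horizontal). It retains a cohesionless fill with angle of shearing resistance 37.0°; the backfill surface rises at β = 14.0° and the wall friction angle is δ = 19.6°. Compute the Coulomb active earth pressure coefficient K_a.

K_a = sin²(α+φ) / [sin²α · sin(α−δ) · (1 + √{sin(φ+δ)sin(φ−β) / (sin(α−δ)sin(α+β))})²].
With α = 82.7°, φ = 37.0°, δ = 19.6°, β = 14.0°: K_a = 0.3331.

0.333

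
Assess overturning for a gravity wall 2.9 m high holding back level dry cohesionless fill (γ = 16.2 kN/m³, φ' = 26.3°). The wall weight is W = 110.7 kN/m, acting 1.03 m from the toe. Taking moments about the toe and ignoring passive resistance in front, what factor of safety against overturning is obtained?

4.49

K_a = tan²(45° − 26.3°/2) = 0.3859.
P_a = ½K_aγH² = 0.5×0.3859×16.2×2.9² = 26.29 kN/m, acting at H/3 = 0.9667 m above the base.
Overturning moment M_o = P_a × H/3 = 26.29 × 0.9667 = 25.41.
Resisting moment M_r = W × 1.03 = 110.7 × 1.03 = 114.0.
FS_overturning = M_r/M_o = 114.0/25.41 = 4.487.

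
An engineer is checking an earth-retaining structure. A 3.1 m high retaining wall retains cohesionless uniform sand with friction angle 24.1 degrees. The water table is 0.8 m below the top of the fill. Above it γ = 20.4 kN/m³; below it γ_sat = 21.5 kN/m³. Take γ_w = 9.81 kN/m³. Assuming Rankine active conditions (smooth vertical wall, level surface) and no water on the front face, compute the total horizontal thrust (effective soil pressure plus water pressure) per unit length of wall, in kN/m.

57.4 kN/m

K_a = tan²(45° − φ/2) = 0.4201.
γ' = 21.5 − 9.81 = 11.69 kN/m³. Depth below WT = 2.3 m.
σ'_h at WT = K_a γ d_w = 6.856 kPa; at base = 6.856 + K_a γ' × 2.3 = 18.15 kPa.
P₁ (0–0.8 m) = ½×6.856×0.8 = 2.743. P₂ (0.8–3.1 m) = ½(6.856+18.15)×2.3 = 28.76.
P_w = ½ γ_w h₂² = 0.5×9.81×2.3² = 25.95. Total = 2.743+28.76+25.95 = 57.45 kN/m.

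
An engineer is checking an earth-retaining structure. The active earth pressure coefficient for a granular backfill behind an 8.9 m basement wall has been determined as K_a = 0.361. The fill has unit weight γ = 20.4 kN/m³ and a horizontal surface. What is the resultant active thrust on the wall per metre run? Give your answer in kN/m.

292 kN/m

P = ½ K_a γ H² = 0.5 × 0.361 × 20.4 × 8.9² = 291.7 kN/m.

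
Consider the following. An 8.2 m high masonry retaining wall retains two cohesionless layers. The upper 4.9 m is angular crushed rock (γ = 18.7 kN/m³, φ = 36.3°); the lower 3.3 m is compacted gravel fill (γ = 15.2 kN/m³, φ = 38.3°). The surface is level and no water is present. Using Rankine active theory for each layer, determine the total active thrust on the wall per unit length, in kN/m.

148 kN/m

K_a1 = tan²(45°−36.3°/2) = 0.2563; K_a2 = tan²(45°−38.3°/2) = 0.2347.
Layer 1: σ at base = K_a1 γ₁ h₁ = 23.48 kPa; P₁ = ½×23.48×4.9 = 57.53.
Layer 2: σ_v at top = γ₁h₁ = 91.63; σ_h top = K_a2×91.63 = 21.51; σ_h base = K_a2×(91.63+15.2×3.3) = 33.28.
P₂ = ½(21.51+33.28)×3.3 = 90.41. Total P_a = 57.53+90.41 = 147.9 kN/m.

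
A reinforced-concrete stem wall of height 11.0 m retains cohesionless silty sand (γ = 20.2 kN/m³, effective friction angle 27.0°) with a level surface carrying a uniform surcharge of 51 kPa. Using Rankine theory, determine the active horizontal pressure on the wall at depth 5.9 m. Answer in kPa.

K_a = (1 − sin φ)/(1 + sin φ) = 0.3755.
σ_v = γz + q = 20.2 × 5.9 + 51 = 170.2 kPa.
σ_h = K_a σ_v = 0.3755 × 170.2 = 63.91 kPa.

63.9 kPa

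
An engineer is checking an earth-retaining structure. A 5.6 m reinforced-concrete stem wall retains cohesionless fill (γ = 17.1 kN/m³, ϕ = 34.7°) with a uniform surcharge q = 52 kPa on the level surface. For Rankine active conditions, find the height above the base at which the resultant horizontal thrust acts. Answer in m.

2.35 m

K_a = 0.2745.
Triangular part P₁ = ½K_aγH² = 73.59 at H/3 = 1.867 m; rectangular part P₂ = K_a q H = 79.93 at H/2 = 2.800 m.
ȳ = (P₁·1.867 + P₂·2.800)/(P₁+P₂) = 2.353 m.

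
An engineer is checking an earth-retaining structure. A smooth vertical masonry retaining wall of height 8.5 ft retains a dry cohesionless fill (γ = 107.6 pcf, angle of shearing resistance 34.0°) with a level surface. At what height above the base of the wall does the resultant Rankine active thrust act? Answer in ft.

2.83 ft

K_a = 0.2827.
The pressure distribution is triangular, so the resultant acts at H/3 above the base = 8.5/3 = 2.833 ft.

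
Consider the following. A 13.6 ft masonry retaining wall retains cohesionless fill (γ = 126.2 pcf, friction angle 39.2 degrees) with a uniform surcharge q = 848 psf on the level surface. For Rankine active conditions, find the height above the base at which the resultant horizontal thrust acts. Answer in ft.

5.66 ft

K_a = 0.2255.
Triangular part P₁ = ½K_aγH² = 2631 at H/3 = 4.533 ft; rectangular part P₂ = K_a q H = 2600 at H/2 = 6.800 ft.
ȳ = (P₁·4.533 + P₂·6.800)/(P₁+P₂) = 5.660 ft.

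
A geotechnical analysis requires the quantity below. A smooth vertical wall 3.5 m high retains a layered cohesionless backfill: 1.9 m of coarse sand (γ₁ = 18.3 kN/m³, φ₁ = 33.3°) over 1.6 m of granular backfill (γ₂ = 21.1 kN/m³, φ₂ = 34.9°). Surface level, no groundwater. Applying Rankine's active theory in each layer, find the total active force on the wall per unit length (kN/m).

32.1 kN/m

K_a1 = tan²(45°−33.3°/2) = 0.2911; K_a2 = tan²(45°−34.9°/2) = 0.2721.
Layer 1: σ at base = K_a1 γ₁ h₁ = 10.12 kPa; P₁ = ½×10.12×1.9 = 9.617.
Layer 2: σ_v at top = γ₁h₁ = 34.77; σ_h top = K_a2×34.77 = 9.463; σ_h base = K_a2×(34.77+21.1×1.6) = 18.65.
P₂ = ½(9.463+18.65)×1.6 = 22.49. Total P_a = 9.617+22.49 = 32.11 kN/m.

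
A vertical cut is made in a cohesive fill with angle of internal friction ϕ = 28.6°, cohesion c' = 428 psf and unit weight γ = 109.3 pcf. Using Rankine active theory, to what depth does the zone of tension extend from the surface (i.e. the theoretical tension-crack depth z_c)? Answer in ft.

K_a = tan²(45° − 28.6°/2) = 0.3525; √K_a = 0.5938.
The active pressure is zero where K_a γ z = 2c√K_a, so z_c = 2c/(γ√K_a) = 2×428/(109.3×0.5938) = 13.19 ft.

13.2 ft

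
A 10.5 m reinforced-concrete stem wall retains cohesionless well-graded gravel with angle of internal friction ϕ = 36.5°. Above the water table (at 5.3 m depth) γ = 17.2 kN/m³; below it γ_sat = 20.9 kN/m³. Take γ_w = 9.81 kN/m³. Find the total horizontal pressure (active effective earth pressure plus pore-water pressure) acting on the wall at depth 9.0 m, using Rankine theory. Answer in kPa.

69.9 kPa

K_a = (1 − sin φ)/(1 + sin φ) = 0.2541.
γ' = 20.9 − 9.81 = 11.09 kN/m³.
Effective vertical stress at 9.0 m: σ'_v = 17.2×5.3 + 11.09×3.70 = 132.2 kPa.
σ'_h = K_a σ'_v = 0.2541 × 132.2 = 33.58 kPa; u = γ_w × 3.70 = 36.30 kPa.
Total σ_h = 33.58 + 36.30 = 69.88 kPa.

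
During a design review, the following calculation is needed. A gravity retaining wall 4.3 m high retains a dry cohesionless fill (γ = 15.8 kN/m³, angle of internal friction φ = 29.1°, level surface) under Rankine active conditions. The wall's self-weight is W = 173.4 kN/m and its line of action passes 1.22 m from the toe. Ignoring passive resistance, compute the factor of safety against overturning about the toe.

2.92

K_a = tan²(45° − 29.1°/2) = 0.3456.
P_a = ½K_aγH² = 0.5×0.3456×15.8×4.3² = 50.48 kN/m, acting at H/3 = 1.433 m above the base.
Overturning moment M_o = P_a × H/3 = 50.48 × 1.433 = 72.36.
Resisting moment M_r = W × 1.22 = 173.4 × 1.22 = 211.5.
FS_overturning = M_r/M_o = 211.5/72.36 = 2.924.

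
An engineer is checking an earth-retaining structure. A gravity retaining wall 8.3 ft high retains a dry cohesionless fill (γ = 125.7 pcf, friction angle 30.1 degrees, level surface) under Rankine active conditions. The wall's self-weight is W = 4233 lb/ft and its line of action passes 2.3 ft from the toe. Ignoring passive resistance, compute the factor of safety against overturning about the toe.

2.45

K_a = tan²(45° − 30.1°/2) = 0.3320.
P_a = ½K_aγH² = 0.5×0.3320×125.7×8.3² = 1437 lb/ft, acting at H/3 = 2.767 ft above the base.
Overturning moment M_o = P_a × H/3 = 1437 × 2.767 = 3977.
Resisting moment M_r = W × 2.3 = 4233 × 2.3 = 9736.
FS_overturning = M_r/M_o = 9736/3977 = 2.448.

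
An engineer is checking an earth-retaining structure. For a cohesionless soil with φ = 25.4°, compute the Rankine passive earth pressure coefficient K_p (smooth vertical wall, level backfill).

K_p = (1 + sin φ)/(1 − sin φ) = tan²(45° + 25.4°/2) = 2.502.

2.50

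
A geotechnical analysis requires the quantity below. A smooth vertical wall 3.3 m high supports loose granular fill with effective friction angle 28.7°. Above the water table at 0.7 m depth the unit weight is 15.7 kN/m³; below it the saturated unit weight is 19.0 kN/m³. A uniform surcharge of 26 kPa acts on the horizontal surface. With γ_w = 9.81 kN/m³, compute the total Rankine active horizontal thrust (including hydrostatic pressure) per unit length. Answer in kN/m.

85.6 kN/m

K_a = tan²(45° − φ/2) = 0.3511.
γ' = 19.0 − 9.81 = 9.190 kN/m³. h₂ = H − d_w = 2.6 m.
σ'_h: at surface K_a·q = 9.130; at WT K_a(q+γd_w) = 12.99; at base K_a(q+γd_w+γ'h₂) = 21.38 kPa.
P₁ = ½(9.130+12.99)×0.7 = 7.742; P₂ = ½(12.99+21.38)×2.6 = 44.68; P_w = ½γ_w h₂² = 33.16.
Total = 7.742+44.68+33.16 = 85.58 kN/m.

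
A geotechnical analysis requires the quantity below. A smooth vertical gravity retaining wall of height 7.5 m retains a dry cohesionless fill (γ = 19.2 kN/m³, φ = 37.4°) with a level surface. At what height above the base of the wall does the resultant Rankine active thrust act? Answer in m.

2.50 m

K_a = 0.2443.
The pressure distribution is triangular, so the resultant acts at H/3 above the base = 7.5/3 = 2.500 m.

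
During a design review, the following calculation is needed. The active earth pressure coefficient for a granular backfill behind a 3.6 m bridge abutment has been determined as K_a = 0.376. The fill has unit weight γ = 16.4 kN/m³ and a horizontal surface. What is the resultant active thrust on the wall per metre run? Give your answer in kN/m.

P = ½ K_a γ H² = 0.5 × 0.376 × 16.4 × 3.6² = 39.96 kN/m.

40.0 kN/m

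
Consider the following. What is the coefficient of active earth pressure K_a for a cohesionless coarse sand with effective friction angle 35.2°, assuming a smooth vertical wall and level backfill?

0.269

K_a = (1 − sin φ)/(1 + sin φ) = (1 − sin 35.2°)/(1 + sin 35.2°) = 0.2687.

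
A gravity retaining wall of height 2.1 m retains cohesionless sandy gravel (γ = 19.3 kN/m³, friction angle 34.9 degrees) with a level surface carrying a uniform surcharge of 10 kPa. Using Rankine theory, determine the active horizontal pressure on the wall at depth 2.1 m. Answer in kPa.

13.8 kPa

K_a = (1 − sin φ)/(1 + sin φ) = 0.2721.
σ_v = γz + q = 19.3 × 2.1 + 10 = 50.53 kPa.
σ_h = K_a σ_v = 0.2721 × 50.53 = 13.75 kPa.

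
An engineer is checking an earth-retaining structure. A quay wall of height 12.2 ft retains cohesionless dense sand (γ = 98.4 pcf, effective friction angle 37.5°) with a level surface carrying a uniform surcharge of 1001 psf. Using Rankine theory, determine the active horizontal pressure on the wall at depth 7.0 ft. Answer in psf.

411 psf

K_a = (1 − sin φ)/(1 + sin φ) = 0.2432.
σ_v = γz + q = 98.4 × 7.0 + 1001 = 1690 psf.
σ_h = K_a σ_v = 0.2432 × 1690 = 410.9 psf.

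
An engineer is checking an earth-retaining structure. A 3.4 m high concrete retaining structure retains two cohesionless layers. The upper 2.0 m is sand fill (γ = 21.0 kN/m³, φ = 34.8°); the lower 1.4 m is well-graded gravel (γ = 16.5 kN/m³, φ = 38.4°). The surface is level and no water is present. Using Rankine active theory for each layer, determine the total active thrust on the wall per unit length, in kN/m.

29.0 kN/m

K_a1 = tan²(45°−34.8°/2) = 0.2733; K_a2 = tan²(45°−38.4°/2) = 0.2337.
Layer 1: σ at base = K_a1 γ₁ h₁ = 11.48 kPa; P₁ = ½×11.48×2.0 = 11.48.
Layer 2: σ_v at top = γ₁h₁ = 42.00; σ_h top = K_a2×42.00 = 9.815; σ_h base = K_a2×(42.00+16.5×1.4) = 15.21.
P₂ = ½(9.815+15.21)×1.4 = 17.52. Total P_a = 11.48+17.52 = 29.00 kN/m.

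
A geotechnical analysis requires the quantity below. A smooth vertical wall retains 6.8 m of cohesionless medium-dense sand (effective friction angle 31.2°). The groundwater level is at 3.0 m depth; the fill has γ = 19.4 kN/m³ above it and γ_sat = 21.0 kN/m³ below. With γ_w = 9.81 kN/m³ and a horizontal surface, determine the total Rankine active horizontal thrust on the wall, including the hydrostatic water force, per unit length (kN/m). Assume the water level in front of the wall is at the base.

K_a = tan²(45° − φ/2) = 0.3175.
γ' = 21.0 − 9.81 = 11.19 kN/m³. Depth below WT = 3.8 m.
σ'_h at WT = K_a γ d_w = 18.48 kPa; at base = 18.48 + K_a γ' × 3.8 = 31.98 kPa.
P₁ (0–3.0 m) = ½×18.48×3.0 = 27.72. P₂ (3.0–6.8 m) = ½(18.48+31.98)×3.8 = 95.87.
P_w = ½ γ_w h₂² = 0.5×9.81×3.8² = 70.83. Total = 27.72+95.87+70.83 = 194.4 kN/m.

194 kN/m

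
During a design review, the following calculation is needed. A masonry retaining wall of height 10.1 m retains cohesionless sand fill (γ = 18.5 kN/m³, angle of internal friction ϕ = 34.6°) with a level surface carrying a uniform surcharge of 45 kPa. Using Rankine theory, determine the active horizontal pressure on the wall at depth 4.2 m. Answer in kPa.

33.8 kPa

K_a = (1 − sin φ)/(1 + sin φ) = 0.2756.
σ_v = γz + q = 18.5 × 4.2 + 45 = 122.7 kPa.
σ_h = K_a σ_v = 0.2756 × 122.7 = 33.82 kPa.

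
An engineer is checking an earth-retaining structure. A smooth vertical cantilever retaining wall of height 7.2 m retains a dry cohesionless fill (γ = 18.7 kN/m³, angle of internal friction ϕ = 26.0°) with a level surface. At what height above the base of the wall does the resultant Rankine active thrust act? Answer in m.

2.40 m

K_a = 0.3905.
The pressure distribution is triangular, so the resultant acts at H/3 above the base = 7.2/3 = 2.400 m.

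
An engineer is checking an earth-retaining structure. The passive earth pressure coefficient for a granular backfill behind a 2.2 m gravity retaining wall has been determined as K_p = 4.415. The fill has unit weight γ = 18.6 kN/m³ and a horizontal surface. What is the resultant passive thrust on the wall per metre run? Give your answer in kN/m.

199 kN/m

P = ½ K_p γ H² = 0.5 × 4.415 × 18.6 × 2.2² = 198.7 kN/m.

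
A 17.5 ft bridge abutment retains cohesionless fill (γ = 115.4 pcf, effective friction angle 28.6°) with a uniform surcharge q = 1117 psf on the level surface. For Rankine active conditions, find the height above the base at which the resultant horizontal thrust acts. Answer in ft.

K_a = 0.3525.
Triangular part P₁ = ½K_aγH² = 6230 at H/3 = 5.833 ft; rectangular part P₂ = K_a q H = 6891 at H/2 = 8.750 ft.
ȳ = (P₁·5.833 + P₂·8.750)/(P₁+P₂) = 7.365 ft.

7.37 ft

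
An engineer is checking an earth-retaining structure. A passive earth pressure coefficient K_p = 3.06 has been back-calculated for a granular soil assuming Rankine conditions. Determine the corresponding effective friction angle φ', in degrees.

K_p = (1+sin φ)/(1−sin φ) ⇒ sin φ = (K_p − 1)/(K_p + 1) = 0.5074.
φ = arcsin(0.5074) = 30.49°.

30.5°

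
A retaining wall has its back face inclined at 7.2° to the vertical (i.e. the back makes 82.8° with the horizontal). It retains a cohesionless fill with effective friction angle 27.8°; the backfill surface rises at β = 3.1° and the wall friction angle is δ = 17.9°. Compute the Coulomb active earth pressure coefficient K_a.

0.396

K_a = sin²(α+φ) / [sin²α · sin(α−δ) · (1 + √{sin(φ+δ)sin(φ−β) / (sin(α−δ)sin(α+β))})²].
With α = 82.8°, φ = 27.8°, δ = 17.9°, β = 3.1°: K_a = 0.3961.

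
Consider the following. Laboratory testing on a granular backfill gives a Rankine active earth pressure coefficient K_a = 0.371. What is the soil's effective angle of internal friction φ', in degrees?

27.3°

K_a = tan²(45° − φ/2) ⇒ 45° − φ/2 = arctan(√0.371) = 31.35°.
φ = 2(45° − 31.35°) = 27.31°.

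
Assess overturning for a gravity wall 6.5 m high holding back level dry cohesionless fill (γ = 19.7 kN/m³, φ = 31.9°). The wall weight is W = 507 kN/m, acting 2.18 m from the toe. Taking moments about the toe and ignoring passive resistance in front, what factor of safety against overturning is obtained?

3.97

K_a = tan²(45° − 31.9°/2) = 0.3085.
P_a = ½K_aγH² = 0.5×0.3085×19.7×6.5² = 128.4 kN/m, acting at H/3 = 2.167 m above the base.
Overturning moment M_o = P_a × H/3 = 128.4 × 2.167 = 278.2.
Resisting moment M_r = W × 2.18 = 507 × 2.18 = 1105.
FS_overturning = M_r/M_o = 1105/278.2 = 3.973.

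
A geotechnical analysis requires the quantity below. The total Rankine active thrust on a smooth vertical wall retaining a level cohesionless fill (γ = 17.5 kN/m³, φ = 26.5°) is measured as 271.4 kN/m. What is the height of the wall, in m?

9.00 m

K_a = 0.3829. P_a = ½ K_a γ H² ⇒ H = √(2P_a/(K_a γ)).
H = √(2×271.4/(0.3829×17.5)) = 9.000 m.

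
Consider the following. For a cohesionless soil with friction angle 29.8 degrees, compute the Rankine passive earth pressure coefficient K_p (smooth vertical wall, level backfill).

2.98

K_p = (1 + sin φ)/(1 − sin φ) = tan²(45° + 29.8°/2) = 2.976.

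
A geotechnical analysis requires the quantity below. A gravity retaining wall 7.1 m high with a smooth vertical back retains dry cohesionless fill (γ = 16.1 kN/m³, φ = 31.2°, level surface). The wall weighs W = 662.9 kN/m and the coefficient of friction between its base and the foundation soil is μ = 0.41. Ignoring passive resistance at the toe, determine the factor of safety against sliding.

K_a = tan²(45° − 31.2°/2) = 0.3175.
P_a = ½K_aγH² = 0.5×0.3175×16.1×7.1² = 128.8 kN/m, acting at H/3 = 2.367 m above the base.
FS_sliding = μW / P_a = 0.41×662.9 / 128.8 = 2.109.

2.11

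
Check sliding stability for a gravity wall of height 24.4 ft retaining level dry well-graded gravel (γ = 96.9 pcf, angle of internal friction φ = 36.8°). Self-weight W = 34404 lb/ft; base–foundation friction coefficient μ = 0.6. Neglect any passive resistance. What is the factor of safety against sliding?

2.85

K_a = tan²(45° − 36.8°/2) = 0.2508.
P_a = ½K_aγH² = 0.5×0.2508×96.9×24.4² = 7233 lb/ft, acting at H/3 = 8.133 ft above the base.
FS_sliding = μW / P_a = 0.6×34404 / 7233 = 2.854.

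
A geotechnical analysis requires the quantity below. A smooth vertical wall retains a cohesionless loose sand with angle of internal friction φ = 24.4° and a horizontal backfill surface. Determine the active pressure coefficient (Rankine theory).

0.415

K_a = (1 − sin φ)/(1 + sin φ) = (1 − sin 24.4°)/(1 + sin 24.4°) = 0.4153.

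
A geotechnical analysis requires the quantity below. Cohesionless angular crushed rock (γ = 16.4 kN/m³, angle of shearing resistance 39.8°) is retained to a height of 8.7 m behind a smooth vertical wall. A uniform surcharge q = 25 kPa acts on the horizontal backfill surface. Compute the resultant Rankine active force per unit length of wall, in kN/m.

184 kN/m

K_a = tan²(45° − φ/2) = 0.2194.
Soil triangle: ½ K_a γ H² = 0.5×0.2194×16.4×8.7² = 136.2 kN/m.
Surcharge rectangle: K_a q H = 0.2194×25×8.7 = 47.73 kN/m.
Total = 136.2 + 47.73 = 183.9 kN/m.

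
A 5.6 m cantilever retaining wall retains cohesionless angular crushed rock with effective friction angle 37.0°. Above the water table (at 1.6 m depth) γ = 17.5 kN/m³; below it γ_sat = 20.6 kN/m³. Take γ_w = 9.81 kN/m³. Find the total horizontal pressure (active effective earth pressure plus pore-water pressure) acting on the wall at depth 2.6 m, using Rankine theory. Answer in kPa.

19.5 kPa

K_a = (1 − sin φ)/(1 + sin φ) = 0.2486.
γ' = 20.6 − 9.81 = 10.79 kN/m³.
Effective vertical stress at 2.6 m: σ'_v = 17.5×1.6 + 10.79×1.00 = 38.79 kPa.
σ'_h = K_a σ'_v = 0.2486 × 38.79 = 9.643 kPa; u = γ_w × 1.00 = 9.810 kPa.
Total σ_h = 9.643 + 9.810 = 19.45 kPa.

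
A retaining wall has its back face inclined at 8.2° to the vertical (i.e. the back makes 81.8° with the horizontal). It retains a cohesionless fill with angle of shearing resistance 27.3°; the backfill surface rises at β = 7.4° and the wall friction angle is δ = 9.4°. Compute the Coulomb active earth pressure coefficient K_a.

0.447

K_a = sin²(α+φ) / [sin²α · sin(α−δ) · (1 + √{sin(φ+δ)sin(φ−β) / (sin(α−δ)sin(α+β))})²].
With α = 81.8°, φ = 27.3°, δ = 9.4°, β = 7.4°: K_a = 0.4474.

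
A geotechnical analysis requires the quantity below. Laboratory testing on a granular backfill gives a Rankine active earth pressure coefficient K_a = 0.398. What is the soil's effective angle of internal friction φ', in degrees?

K_a = tan²(45° − φ/2) ⇒ 45° − φ/2 = arctan(√0.398) = 32.25°.
φ = 2(45° − 32.25°) = 25.51°.

25.5°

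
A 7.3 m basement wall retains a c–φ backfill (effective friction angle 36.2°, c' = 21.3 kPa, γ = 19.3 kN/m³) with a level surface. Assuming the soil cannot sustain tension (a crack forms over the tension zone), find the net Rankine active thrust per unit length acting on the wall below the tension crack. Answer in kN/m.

21.6 kN/m

K_a = 0.2574; √K_a = 0.5073.
Tension-crack depth z_c = 2c/(γ√K_a) = 2×21.3/(19.3×0.5073) = 4.351 m.
σ_a at base = K_a γ H − 2c√K_a = 0.2574×19.3×7.3 − 2×21.3×0.5073 = 14.65 kPa.
P_a = ½ × 14.65 × (H − z_c) = 0.5×14.65×2.949 = 21.60 kN/m.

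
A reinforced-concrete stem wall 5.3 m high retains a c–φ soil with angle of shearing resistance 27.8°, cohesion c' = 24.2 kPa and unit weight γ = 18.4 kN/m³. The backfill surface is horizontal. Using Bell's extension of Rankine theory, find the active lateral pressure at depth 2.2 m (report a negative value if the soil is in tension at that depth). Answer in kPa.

-14.5 kPa

K_a = (1 − sin φ)/(1 + sin φ) = 0.3639.
σ_a = K_a γ z − 2c√K_a = 0.3639×18.4×2.2 − 2×24.2×0.6032 = -14.47 kPa.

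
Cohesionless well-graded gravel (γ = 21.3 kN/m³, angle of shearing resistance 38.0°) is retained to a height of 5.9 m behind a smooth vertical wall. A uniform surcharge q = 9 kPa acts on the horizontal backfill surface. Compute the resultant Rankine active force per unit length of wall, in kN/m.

K_a = tan²(45° − φ/2) = 0.2379.
Soil triangle: ½ K_a γ H² = 0.5×0.2379×21.3×5.9² = 88.19 kN/m.
Surcharge rectangle: K_a q H = 0.2379×9×5.9 = 12.63 kN/m.
Total = 88.19 + 12.63 = 100.8 kN/m.

101 kN/m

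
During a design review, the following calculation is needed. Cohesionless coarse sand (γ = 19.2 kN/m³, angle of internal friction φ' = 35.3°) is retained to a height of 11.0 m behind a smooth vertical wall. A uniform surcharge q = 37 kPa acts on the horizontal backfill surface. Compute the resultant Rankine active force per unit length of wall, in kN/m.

K_a = tan²(45° − φ/2) = 0.2675.
Soil triangle: ½ K_a γ H² = 0.5×0.2675×19.2×11.0² = 310.8 kN/m.
Surcharge rectangle: K_a q H = 0.2675×37×11.0 = 108.9 kN/m.
Total = 310.8 + 108.9 = 419.7 kN/m.

420 kN/m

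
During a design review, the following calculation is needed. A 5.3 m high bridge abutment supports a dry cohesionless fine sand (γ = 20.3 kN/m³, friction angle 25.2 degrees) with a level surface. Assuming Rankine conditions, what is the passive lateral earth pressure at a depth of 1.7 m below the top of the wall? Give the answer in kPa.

85.7 kPa

K_p = (1 + sin φ)/(1 − sin φ) = 2.483.
σ_h = K_p γ z = 2.483 × 20.3 × 1.7 = 85.69 kPa.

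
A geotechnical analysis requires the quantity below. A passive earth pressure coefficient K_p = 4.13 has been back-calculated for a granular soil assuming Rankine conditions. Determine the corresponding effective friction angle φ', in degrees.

K_p = (1+sin φ)/(1−sin φ) ⇒ sin φ = (K_p − 1)/(K_p + 1) = 0.6101.
φ = arcsin(0.6101) = 37.60°.

37.6°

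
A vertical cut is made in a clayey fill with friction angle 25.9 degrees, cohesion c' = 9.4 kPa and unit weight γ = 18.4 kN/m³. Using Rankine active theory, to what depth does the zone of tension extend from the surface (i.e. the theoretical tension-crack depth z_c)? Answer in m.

1.63 m

K_a = tan²(45° − 25.9°/2) = 0.3920; √K_a = 0.6261.
The active pressure is zero where K_a γ z = 2c√K_a, so z_c = 2c/(γ√K_a) = 2×9.4/(18.4×0.6261) = 1.632 m.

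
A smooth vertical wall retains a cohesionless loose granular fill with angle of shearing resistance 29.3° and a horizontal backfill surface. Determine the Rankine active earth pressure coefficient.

K_a = tan²(45° − φ/2) = tan²(30.35°) = 0.3428.

0.343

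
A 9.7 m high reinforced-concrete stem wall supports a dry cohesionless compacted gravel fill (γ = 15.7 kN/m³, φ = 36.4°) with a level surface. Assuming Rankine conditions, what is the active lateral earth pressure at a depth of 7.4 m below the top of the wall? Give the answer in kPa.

29.6 kPa

K_a = (1 − sin φ)/(1 + sin φ) = 0.2552.
σ_h = K_a γ z = 0.2552 × 15.7 × 7.4 = 29.64 kPa.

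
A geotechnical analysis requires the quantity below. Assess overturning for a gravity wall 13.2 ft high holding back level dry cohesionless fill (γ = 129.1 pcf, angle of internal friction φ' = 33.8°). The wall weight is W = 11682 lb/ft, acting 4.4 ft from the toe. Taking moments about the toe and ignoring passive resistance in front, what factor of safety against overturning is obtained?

K_a = tan²(45° − 33.8°/2) = 0.2851.
P_a = ½K_aγH² = 0.5×0.2851×129.1×13.2² = 3207 lb/ft, acting at H/3 = 4.400 ft above the base.
Overturning moment M_o = P_a × H/3 = 3207 × 4.400 = 14110.
Resisting moment M_r = W × 4.4 = 11682 × 4.4 = 51400.
FS_overturning = M_r/M_o = 51400/14110 = 3.643.

3.64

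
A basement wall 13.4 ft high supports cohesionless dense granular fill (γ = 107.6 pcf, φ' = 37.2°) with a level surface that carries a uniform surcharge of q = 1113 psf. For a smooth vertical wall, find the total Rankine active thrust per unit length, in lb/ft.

6060 lb/ft

K_a = tan²(45° − φ/2) = 0.2464.
Soil triangle: ½ K_a γ H² = 0.5×0.2464×107.6×13.4² = 2380 lb/ft.
Surcharge rectangle: K_a q H = 0.2464×1113×13.4 = 3675 lb/ft.
Total = 2380 + 3675 = 6056 lb/ft.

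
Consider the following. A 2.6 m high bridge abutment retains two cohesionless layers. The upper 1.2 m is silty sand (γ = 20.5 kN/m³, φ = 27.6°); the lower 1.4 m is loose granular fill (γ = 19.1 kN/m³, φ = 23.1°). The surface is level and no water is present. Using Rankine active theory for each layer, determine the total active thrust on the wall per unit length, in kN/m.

K_a1 = tan²(45°−27.6°/2) = 0.3668; K_a2 = tan²(45°−23.1°/2) = 0.4364.
Layer 1: σ at base = K_a1 γ₁ h₁ = 9.023 kPa; P₁ = ½×9.023×1.2 = 5.414.
Layer 2: σ_v at top = γ₁h₁ = 24.60; σ_h top = K_a2×24.60 = 10.74; σ_h base = K_a2×(24.60+19.1×1.4) = 22.41.
P₂ = ½(10.74+22.41)×1.4 = 23.20. Total P_a = 5.414+23.20 = 28.61 kN/m.

28.6 kN/m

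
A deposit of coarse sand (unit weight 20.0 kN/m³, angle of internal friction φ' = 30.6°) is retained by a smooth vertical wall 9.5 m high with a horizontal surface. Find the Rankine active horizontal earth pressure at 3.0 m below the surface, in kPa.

19.5 kPa

K_a = (1 − sin φ)/(1 + sin φ) = 0.3253.
σ_h = K_a γ z = 0.3253 × 20.0 × 3.0 = 19.52 kPa.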